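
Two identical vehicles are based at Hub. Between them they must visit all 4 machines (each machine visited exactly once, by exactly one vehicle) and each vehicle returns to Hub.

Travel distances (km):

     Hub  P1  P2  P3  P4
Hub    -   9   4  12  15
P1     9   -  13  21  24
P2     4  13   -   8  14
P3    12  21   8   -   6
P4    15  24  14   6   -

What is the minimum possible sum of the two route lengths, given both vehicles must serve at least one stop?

51 km — the smallest possible combined total.

Try each way of splitting the stops between the two vehicles (each non-empty) and, for each split, find the best tour for each vehicle:
  {P1} + {P2, P3, P4}: 18 + 33 = 51
  {P2} + {P1, P3, P4}: 8 + 51 = 59
  {P1, P2} + {P3, P4}: 26 + 33 = 59
  {P3} + {P1, P2, P4}: 24 + 51 = 75
  {P1, P3} + {P2, P4}: 42 + 33 = 75
  {P2, P3} + {P1, P4}: 24 + 48 = 72
  … (7 splits in total)
Best: vehicle 1 Hub → P1 → Hub = 18; vehicle 2 Hub → P2 → P3 → P4 → Hub = 33; combined 51.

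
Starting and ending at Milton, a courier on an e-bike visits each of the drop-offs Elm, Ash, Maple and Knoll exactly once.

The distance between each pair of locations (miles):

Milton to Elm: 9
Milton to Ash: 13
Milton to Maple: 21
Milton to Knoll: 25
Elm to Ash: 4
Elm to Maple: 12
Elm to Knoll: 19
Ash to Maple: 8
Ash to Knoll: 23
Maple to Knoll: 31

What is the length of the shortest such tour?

With 4 stops there are 4!/2 = 12 distinct round trips (a route and its reverse cost the same).
Milton→Elm→Ash→Maple→Knoll→Milton: 9+4+8+31+25 = 77
Milton→Elm→Ash→Knoll→Maple→Milton: 9+4+23+31+21 = 88
Milton→Elm→Maple→Ash→Knoll→Milton: 9+12+8+23+25 = 77
Milton→Elm→Maple→Knoll→Ash→Milton: 9+12+31+23+13 = 88
Milton→Elm→Knoll→Ash→Maple→Milton: 9+19+23+8+21 = 80
Milton→Elm→Knoll→Maple→Ash→Milton: 9+19+31+8+13 = 80
Milton→Ash→Elm→Maple→Knoll→Milton: 13+4+12+31+25 = 85
Milton→Ash→Elm→Knoll→Maple→Milton: 13+4+19+31+21 = 88
Milton→Ash→Maple→Elm→Knoll→Milton: 13+8+12+19+25 = 77
Milton→Ash→Knoll→Elm→Maple→Milton: 13+23+19+12+21 = 88
Milton→Maple→Elm→Ash→Knoll→Milton: 21+12+4+23+25 = 85
Milton→Maple→Ash→Elm→Knoll→Milton: 21+8+4+19+25 = 77
The minimum is 77.
One optimal route: Milton → Elm → Ash → Maple → Knoll → Milton (or its reverse).

Minimum total distance: 77 miles.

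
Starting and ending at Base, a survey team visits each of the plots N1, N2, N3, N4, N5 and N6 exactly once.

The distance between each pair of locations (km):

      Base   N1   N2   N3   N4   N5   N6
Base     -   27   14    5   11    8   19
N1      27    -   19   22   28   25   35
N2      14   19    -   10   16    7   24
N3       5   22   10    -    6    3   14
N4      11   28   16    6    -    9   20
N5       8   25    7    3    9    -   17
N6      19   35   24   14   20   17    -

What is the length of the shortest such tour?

100 km — the shortest possible round trip.

There are 360 distinct closed tours to check (reversals are equivalent).
Base→N1→N2→N3→N4→N5→N6→Base: 27+19+10+6+9+17+19 = 107
Base→N1→N2→N3→N4→N6→N5→Base: 27+19+10+6+20+17+8 = 107
Base→N1→N2→N3→N5→N4→N6→Base: 27+19+10+3+9+20+19 = 107
Base→N1→N2→N3→N5→N6→N4→Base: 27+19+10+3+17+20+11 = 107
Base→N1→N2→N3→N6→N4→N5→Base: 27+19+10+14+20+9+8 = 107
Base→N1→N2→N3→N6→N5→N4→Base: 27+19+10+14+17+9+11 = 107
Base→N1→N2→N4→N3→N5→N6→Base: 27+19+16+6+3+17+19 = 107
Base→N1→N2→N4→N3→N6→N5→Base: 27+19+16+6+14+17+8 = 107
… (352 more)
Base→N3→N4→N5→N2→N1→N6→Base: 5+6+9+7+19+35+19 = 100  ← best
The minimum is 100.
One optimal route: Base → N3 → N4 → N5 → N2 → N1 → N6 → Base (or its reverse).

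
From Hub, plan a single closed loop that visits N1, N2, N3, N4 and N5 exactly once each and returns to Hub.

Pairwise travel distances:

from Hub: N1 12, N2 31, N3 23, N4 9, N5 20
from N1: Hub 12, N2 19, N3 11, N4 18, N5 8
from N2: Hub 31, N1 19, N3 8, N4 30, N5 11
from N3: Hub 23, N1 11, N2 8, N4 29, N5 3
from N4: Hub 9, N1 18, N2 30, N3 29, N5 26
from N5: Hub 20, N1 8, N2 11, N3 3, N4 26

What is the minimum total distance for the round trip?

70 — the shortest possible round trip.

With 5 stops there are 5!/2 = 60 distinct round trips (a route and its reverse cost the same).
Hub - N1 - N2 - N3 - N4 - N5 - Hub: 12+19+8+29+26+20 = 114
Hub - N1 - N2 - N3 - N5 - N4 - Hub: 12+19+8+3+26+9 = 77
Hub - N1 - N2 - N4 - N3 - N5 - Hub: 12+19+30+29+3+20 = 113
Hub - N1 - N2 - N4 - N5 - N3 - Hub: 12+19+30+26+3+23 = 113
Hub - N1 - N2 - N5 - N3 - N4 - Hub: 12+19+11+3+29+9 = 83
Hub - N1 - N2 - N5 - N4 - N3 - Hub: 12+19+11+26+29+23 = 120
Hub - N1 - N3 - N2 - N4 - N5 - Hub: 12+11+8+30+26+20 = 107
Hub - N1 - N3 - N2 - N5 - N4 - Hub: 12+11+8+11+26+9 = 77
Hub - N1 - N3 - N4 - N2 - N5 - Hub: 12+11+29+30+11+20 = 113
Hub - N1 - N3 - N4 - N5 - N2 - Hub: 12+11+29+26+11+31 = 120
Hub - N1 - N3 - N5 - N2 - N4 - Hub: 12+11+3+11+30+9 = 76
Hub - N1 - N3 - N5 - N4 - N2 - Hub: 12+11+3+26+30+31 = 113
Hub - N1 - N4 - N2 - N3 - N5 - Hub: 12+18+30+8+3+20 = 91
Hub - N1 - N4 - N2 - N5 - N3 - Hub: 12+18+30+11+3+23 = 97
… (46 more)
Hub - N1 - N5 - N3 - N2 - N4 - Hub: 12+8+3+8+30+9 = 70  ← best
The minimum is 70.
One optimal route: Hub → N1 → N5 → N3 → N2 → N4 → Hub (or its reverse).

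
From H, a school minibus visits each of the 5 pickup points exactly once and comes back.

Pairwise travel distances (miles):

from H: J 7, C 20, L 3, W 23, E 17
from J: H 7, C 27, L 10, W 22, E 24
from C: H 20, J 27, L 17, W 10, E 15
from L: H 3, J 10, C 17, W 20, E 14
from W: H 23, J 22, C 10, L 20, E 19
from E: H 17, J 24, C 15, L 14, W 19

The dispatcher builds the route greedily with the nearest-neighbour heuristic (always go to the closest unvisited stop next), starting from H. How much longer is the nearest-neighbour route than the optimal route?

From H: L=3, J=7, E=17, C=20, W=23 → choose L (3).
From L: J=10, E=14, C=17, W=20 → choose J (10).
From J: W=22, E=24, C=27 → choose W (22).
From W: C=10, E=19 → choose C (10).
From C: E=15 → choose E (15).
NN route H → L → J → W → C → E → H costs 77.
Optimal: H → J → W → C → E → L → H costs 71 (by enumerating all 60 distinct tours).
Excess = 77 − 71 = 6.

Excess over optimum: 6 miles.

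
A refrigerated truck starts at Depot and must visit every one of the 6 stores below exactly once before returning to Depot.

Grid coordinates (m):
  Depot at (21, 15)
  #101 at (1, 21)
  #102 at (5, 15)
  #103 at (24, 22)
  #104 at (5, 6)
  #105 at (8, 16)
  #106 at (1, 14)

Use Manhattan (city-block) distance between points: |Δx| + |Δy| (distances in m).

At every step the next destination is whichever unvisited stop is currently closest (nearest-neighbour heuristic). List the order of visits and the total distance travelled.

Depot → [#103:10 / #105:14 / #102:16 / #106:21 / #104:25 / #101:26] → #103 (10)
#103 → [#105:22 / #101:24 / #102:26 / #106:31 / #104:35] → #105 (22)
#105 → [#102:4 / #106:9 / #101:12 / #104:13] → #102 (4)
#102 → [#106:5 / #104:9 / #101:10] → #106 (5)
#106 → [#101:7 / #104:12] → #101 (7)
#101 → [#104:19] → #104 (19)
Return #104→Depot: 25.
Total = 10 + 22 + 4 + 5 + 7 + 19 + 25 = 92.

92 m along Depot → #103 → #105 → #102 → #106 → #101 → #104 → Depot.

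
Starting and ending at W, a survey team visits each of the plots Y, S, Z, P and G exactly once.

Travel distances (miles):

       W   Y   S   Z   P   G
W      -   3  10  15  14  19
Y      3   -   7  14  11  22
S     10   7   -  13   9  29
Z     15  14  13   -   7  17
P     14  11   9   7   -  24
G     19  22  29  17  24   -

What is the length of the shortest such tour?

62 miles — the shortest possible round trip.

There are 60 distinct closed tours to check (reversals are equivalent).
W→Y→S→Z→P→G→W: 3+7+13+7+24+19 = 73
W→Y→S→Z→G→P→W: 3+7+13+17+24+14 = 78
W→Y→S→P→Z→G→W: 3+7+9+7+17+19 = 62
W→Y→S→P→G→Z→W: 3+7+9+24+17+15 = 75
W→Y→S→G→Z→P→W: 3+7+29+17+7+14 = 77
W→Y→S→G→P→Z→W: 3+7+29+24+7+15 = 85
W→Y→Z→S→P→G→W: 3+14+13+9+24+19 = 82
W→Y→Z→S→G→P→W: 3+14+13+29+24+14 = 97
W→Y→Z→P→S→G→W: 3+14+7+9+29+19 = 81
W→Y→Z→P→G→S→W: 3+14+7+24+29+10 = 87
W→Y→Z→G→S→P→W: 3+14+17+29+9+14 = 86
W→Y→Z→G→P→S→W: 3+14+17+24+9+10 = 77
W→Y→P→S→Z→G→W: 3+11+9+13+17+19 = 72
W→Y→P→S→G→Z→W: 3+11+9+29+17+15 = 84
… (46 more)
The minimum is 62.
One optimal route: W → Y → S → P → Z → G → W (or its reverse).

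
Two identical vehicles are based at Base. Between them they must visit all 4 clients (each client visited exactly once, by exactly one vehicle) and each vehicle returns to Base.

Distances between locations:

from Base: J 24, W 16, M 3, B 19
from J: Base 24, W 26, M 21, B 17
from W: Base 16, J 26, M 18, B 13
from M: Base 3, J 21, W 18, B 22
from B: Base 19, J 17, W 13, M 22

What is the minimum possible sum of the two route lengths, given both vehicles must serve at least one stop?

Try each way of splitting the stops between the two vehicles (each non-empty) and, for each split, find the best tour for each vehicle:
  {J} + {W, M, B}: 48 + 53 = 101
  {W} + {J, M, B}: 32 + 60 = 92
  {J, W} + {M, B}: 66 + 44 = 110
  {M} + {J, W, B}: 6 + 70 = 76
  {J, M} + {W, B}: 48 + 48 = 96
  {W, M} + {J, B}: 37 + 60 = 97
  … (7 splits in total)
Best: vehicle 1 Base → M → Base = 6; vehicle 2 Base → J → B → W → Base = 70; combined 76.

Minimum combined distance: 76.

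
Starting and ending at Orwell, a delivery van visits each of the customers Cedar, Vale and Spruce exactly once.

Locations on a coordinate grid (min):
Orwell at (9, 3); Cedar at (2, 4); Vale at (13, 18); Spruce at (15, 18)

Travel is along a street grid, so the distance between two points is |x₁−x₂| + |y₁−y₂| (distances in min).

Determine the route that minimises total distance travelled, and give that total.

56 min — the shortest possible round trip.

Orwell → Cedar → Vale → Spruce → Orwell: 8+25+2+21 = 56
Orwell → Cedar → Spruce → Vale → Orwell: 8+27+2+19 = 56
Orwell → Vale → Cedar → Spruce → Orwell: 19+25+27+21 = 92
The minimum is 56.
One optimal route: Orwell → Cedar → Vale → Spruce → Orwell (or its reverse).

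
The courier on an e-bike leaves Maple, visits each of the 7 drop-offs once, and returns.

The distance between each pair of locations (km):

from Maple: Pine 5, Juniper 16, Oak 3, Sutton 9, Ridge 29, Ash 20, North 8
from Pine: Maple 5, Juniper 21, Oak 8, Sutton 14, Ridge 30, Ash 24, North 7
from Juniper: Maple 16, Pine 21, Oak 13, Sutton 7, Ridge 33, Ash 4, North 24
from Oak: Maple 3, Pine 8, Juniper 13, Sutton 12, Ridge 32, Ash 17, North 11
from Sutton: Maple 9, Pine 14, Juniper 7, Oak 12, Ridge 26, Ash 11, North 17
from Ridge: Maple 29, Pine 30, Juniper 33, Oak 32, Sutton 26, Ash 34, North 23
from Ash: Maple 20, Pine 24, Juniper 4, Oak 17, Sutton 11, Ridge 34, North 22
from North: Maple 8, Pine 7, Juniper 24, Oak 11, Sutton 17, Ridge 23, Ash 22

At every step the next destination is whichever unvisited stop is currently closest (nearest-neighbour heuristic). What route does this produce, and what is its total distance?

At Maple the remaining stops are Oak 3, Pine 5, North 8, Sutton 9, Juniper 16, Ash 20, Ridge 29; go to Oak.
At Oak the remaining stops are Pine 8, North 11, Sutton 12, Juniper 13, Ash 17, Ridge 32; go to Pine.
At Pine the remaining stops are North 7, Sutton 14, Juniper 21, Ash 24, Ridge 30; go to North.
At North the remaining stops are Sutton 17, Ash 22, Ridge 23, Juniper 24; go to Sutton.
At Sutton the remaining stops are Juniper 7, Ash 11, Ridge 26; go to Juniper.
At Juniper the remaining stops are Ash 4, Ridge 33; go to Ash.
At Ash the remaining stops are Ridge 34; go to Ridge.
Return Ridge→Maple: 29.
Total = 3 + 8 + 7 + 17 + 7 + 4 + 34 + 29 = 109.

Nearest-neighbour total = 109 km; route Maple → Oak → Pine → North → Sutton → Juniper → Ash → Ridge → Maple.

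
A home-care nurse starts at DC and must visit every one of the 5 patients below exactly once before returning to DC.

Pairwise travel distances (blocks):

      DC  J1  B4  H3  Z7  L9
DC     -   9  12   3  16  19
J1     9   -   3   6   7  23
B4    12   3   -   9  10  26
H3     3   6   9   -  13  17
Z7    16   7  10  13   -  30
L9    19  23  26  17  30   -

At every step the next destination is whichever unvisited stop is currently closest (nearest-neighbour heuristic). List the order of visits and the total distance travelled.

71 blocks along DC → H3 → J1 → B4 → Z7 → L9 → DC.

From DC: distances to unvisited — H3=3, J1=9, B4=12, Z7=16, L9=19. Nearest is H3 (3).
From H3: distances to unvisited — J1=6, B4=9, Z7=13, L9=17. Nearest is J1 (6).
From J1: distances to unvisited — B4=3, Z7=7, L9=23. Nearest is B4 (3).
From B4: distances to unvisited — Z7=10, L9=26. Nearest is Z7 (10).
From Z7: distances to unvisited — L9=30. Nearest is L9 (30).
Return L9→DC: 19.
Total = 3 + 6 + 3 + 10 + 30 + 19 = 71.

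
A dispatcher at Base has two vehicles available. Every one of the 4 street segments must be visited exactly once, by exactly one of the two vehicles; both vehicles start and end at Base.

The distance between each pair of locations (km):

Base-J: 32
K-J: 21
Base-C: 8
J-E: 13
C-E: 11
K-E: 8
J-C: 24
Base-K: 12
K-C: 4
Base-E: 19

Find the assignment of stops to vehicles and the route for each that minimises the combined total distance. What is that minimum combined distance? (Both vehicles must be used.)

There are 2^3 − 1 = 7 ways to divide the 4 stops into two non-empty groups. For each, the best each vehicle can do is its own shortest tour through its group:
  {K} + {J, C, E}: 24 + 64 = 88
  {J} + {K, C, E}: 64 + 39 = 103
  {K, J} + {C, E}: 65 + 38 = 103
  {C} + {K, J, E}: 16 + 65 = 81
  {K, C} + {J, E}: 24 + 64 = 88
  {J, C} + {K, E}: 64 + 39 = 103
  … (7 splits in total)
Best: vehicle 1 Base → C → Base = 16; vehicle 2 Base → K → J → E → Base = 65; combined 81.

81 km — the smallest possible combined total.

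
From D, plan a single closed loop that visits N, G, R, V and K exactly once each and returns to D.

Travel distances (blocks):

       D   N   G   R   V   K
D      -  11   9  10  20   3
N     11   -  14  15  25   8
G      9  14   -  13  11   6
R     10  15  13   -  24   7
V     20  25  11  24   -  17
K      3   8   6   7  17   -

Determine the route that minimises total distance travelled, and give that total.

With 5 stops there are 5!/2 = 60 distinct round trips (a route and its reverse cost the same).
D → N → G → R → V → K → D: 11+14+13+24+17+3 = 82
D → N → G → R → K → V → D: 11+14+13+7+17+20 = 82
D → N → G → V → R → K → D: 11+14+11+24+7+3 = 70
D → N → G → V → K → R → D: 11+14+11+17+7+10 = 70
D → N → G → K → R → V → D: 11+14+6+7+24+20 = 82
D → N → G → K → V → R → D: 11+14+6+17+24+10 = 82
D → N → R → G → V → K → D: 11+15+13+11+17+3 = 70
D → N → R → G → K → V → D: 11+15+13+6+17+20 = 82
D → N → R → V → G → K → D: 11+15+24+11+6+3 = 70
D → N → R → V → K → G → D: 11+15+24+17+6+9 = 82
D → N → R → K → G → V → D: 11+15+7+6+11+20 = 70
D → N → R → K → V → G → D: 11+15+7+17+11+9 = 70
D → N → V → G → R → K → D: 11+25+11+13+7+3 = 70
D → N → V → G → K → R → D: 11+25+11+6+7+10 = 70
… (46 more)
The minimum is 70.
One optimal route: D → N → G → V → R → K → D (or its reverse).

Shortest round trip = 70 blocks.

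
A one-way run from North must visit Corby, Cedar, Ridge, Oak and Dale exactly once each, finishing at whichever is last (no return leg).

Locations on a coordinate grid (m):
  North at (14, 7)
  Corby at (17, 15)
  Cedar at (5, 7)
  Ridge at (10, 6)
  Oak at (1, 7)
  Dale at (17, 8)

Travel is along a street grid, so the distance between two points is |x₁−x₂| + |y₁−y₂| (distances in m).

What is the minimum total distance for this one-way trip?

There are 5! = 120 possible orderings.
North → Corby → Cedar → Ridge → Oak → Dale: 11+20+6+10+17 = 64
North → Corby → Cedar → Ridge → Dale → Oak: 11+20+6+9+17 = 63
North → Corby → Cedar → Oak → Ridge → Dale: 11+20+4+10+9 = 54
North → Corby → Cedar → Oak → Dale → Ridge: 11+20+4+17+9 = 61
North → Corby → Cedar → Dale → Ridge → Oak: 11+20+13+9+10 = 63
North → Corby → Cedar → Dale → Oak → Ridge: 11+20+13+17+10 = 71
North → Corby → Ridge → Cedar → Oak → Dale: 11+16+6+4+17 = 54
North → Corby → Ridge → Cedar → Dale → Oak: 11+16+6+13+17 = 63
North → Corby → Ridge → Oak → Cedar → Dale: 11+16+10+4+13 = 54
North → Corby → Ridge → Oak → Dale → Cedar: 11+16+10+17+13 = 67
North → Corby → Ridge → Dale → Cedar → Oak: 11+16+9+13+4 = 53
North → Corby → Ridge → Dale → Oak → Cedar: 11+16+9+17+4 = 57
North → Corby → Oak → Cedar → Ridge → Dale: 11+24+4+6+9 = 54
North → Corby → Oak → Cedar → Dale → Ridge: 11+24+4+13+9 = 61
… (106 more)
North → Corby → Dale → Ridge → Cedar → Oak: 11+7+9+6+4 = 37  ← best
The minimum is 37.
One shortest path: North → Corby → Dale → Ridge → Cedar → Oak.

Minimum one-way distance = 37 m.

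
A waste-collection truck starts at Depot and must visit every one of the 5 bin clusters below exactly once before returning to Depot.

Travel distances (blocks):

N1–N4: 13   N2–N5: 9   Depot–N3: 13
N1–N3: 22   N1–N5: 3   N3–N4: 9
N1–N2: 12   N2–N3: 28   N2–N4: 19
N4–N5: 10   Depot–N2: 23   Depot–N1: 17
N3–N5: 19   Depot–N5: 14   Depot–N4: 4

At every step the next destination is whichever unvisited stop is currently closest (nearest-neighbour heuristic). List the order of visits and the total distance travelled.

Total distance 70 blocks via the nearest-neighbour route Depot → N4 → N3 → N5 → N1 → N2 → Depot.

At Depot the remaining stops are N4 4, N3 13, N5 14, N1 17, N2 23; go to N4.
At N4 the remaining stops are N3 9, N5 10, N1 13, N2 19; go to N3.
At N3 the remaining stops are N5 19, N1 22, N2 28; go to N5.
At N5 the remaining stops are N1 3, N2 9; go to N1.
At N1 the remaining stops are N2 12; go to N2.
Return N2→Depot: 23.
Total = 4 + 9 + 19 + 3 + 12 + 23 = 70.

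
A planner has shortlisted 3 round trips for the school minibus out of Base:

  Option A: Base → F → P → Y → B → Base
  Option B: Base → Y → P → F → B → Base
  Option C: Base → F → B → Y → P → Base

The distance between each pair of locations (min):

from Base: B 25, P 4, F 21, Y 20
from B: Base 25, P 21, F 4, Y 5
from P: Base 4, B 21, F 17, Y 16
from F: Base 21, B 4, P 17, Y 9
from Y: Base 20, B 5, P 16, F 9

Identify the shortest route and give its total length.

Shortest is Option C, total 50 min.

Option A: 21 + 17 + 16 + 5 + 25 = 84
Option B: 20 + 16 + 17 + 4 + 25 = 82
Option C: 21 + 4 + 5 + 16 + 4 = 50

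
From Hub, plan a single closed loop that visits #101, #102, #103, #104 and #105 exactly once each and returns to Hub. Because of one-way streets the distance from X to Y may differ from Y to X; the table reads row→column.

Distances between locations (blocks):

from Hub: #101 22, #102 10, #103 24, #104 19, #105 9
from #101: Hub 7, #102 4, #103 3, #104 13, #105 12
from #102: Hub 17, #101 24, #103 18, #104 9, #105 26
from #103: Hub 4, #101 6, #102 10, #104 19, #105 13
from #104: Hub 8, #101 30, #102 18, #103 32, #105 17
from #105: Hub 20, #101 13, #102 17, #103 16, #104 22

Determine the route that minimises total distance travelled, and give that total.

Hub-#101-#102-#103-#104-#105-Hub: 22+4+18+19+17+20 = 100
Hub-#101-#102-#103-#105-#104-Hub: 22+4+18+13+22+8 = 87
Hub-#101-#102-#104-#103-#105-Hub: 22+4+9+32+13+20 = 100
Hub-#101-#102-#104-#105-#103-Hub: 22+4+9+17+16+4 = 72
Hub-#101-#102-#105-#103-#104-Hub: 22+4+26+16+19+8 = 95
Hub-#101-#102-#105-#104-#103-Hub: 22+4+26+22+32+4 = 110
Hub-#101-#103-#102-#104-#105-Hub: 22+3+10+9+17+20 = 81
Hub-#101-#103-#102-#105-#104-Hub: 22+3+10+26+22+8 = 91
Hub-#101-#103-#104-#102-#105-Hub: 22+3+19+18+26+20 = 108
Hub-#101-#103-#104-#105-#102-Hub: 22+3+19+17+17+17 = 95
Hub-#101-#103-#105-#102-#104-Hub: 22+3+13+17+9+8 = 72
Hub-#101-#103-#105-#104-#102-Hub: 22+3+13+22+18+17 = 95
Hub-#101-#104-#102-#103-#105-Hub: 22+13+18+18+13+20 = 104
Hub-#101-#104-#102-#105-#103-Hub: 22+13+18+26+16+4 = 99
… (106 more)
Hub-#105-#101-#103-#102-#104-Hub: 9+13+3+10+9+8 = 52  ← best
The minimum is 52.
One optimal route: Hub → #105 → #101 → #103 → #102 → #104 → Hub.

Shortest round trip = 52 blocks.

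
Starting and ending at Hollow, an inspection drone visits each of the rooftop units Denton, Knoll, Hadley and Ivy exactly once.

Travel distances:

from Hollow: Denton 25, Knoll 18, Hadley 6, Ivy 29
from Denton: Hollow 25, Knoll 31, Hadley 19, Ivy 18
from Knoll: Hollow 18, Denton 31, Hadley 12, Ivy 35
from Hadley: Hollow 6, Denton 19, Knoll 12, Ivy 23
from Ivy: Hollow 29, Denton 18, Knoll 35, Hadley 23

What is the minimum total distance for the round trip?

Minimum total distance: 96.

With 4 stops there are 4!/2 = 12 distinct round trips (a route and its reverse cost the same).
Hollow - Denton - Knoll - Hadley - Ivy - Hollow: 25+31+12+23+29 = 120
Hollow - Denton - Knoll - Ivy - Hadley - Hollow: 25+31+35+23+6 = 120
Hollow - Denton - Hadley - Knoll - Ivy - Hollow: 25+19+12+35+29 = 120
Hollow - Denton - Hadley - Ivy - Knoll - Hollow: 25+19+23+35+18 = 120
Hollow - Denton - Ivy - Knoll - Hadley - Hollow: 25+18+35+12+6 = 96
Hollow - Denton - Ivy - Hadley - Knoll - Hollow: 25+18+23+12+18 = 96
Hollow - Knoll - Denton - Hadley - Ivy - Hollow: 18+31+19+23+29 = 120
Hollow - Knoll - Denton - Ivy - Hadley - Hollow: 18+31+18+23+6 = 96
Hollow - Knoll - Hadley - Denton - Ivy - Hollow: 18+12+19+18+29 = 96
Hollow - Knoll - Ivy - Denton - Hadley - Hollow: 18+35+18+19+6 = 96
Hollow - Hadley - Denton - Knoll - Ivy - Hollow: 6+19+31+35+29 = 120
Hollow - Hadley - Knoll - Denton - Ivy - Hollow: 6+12+31+18+29 = 96
The minimum is 96.
One optimal route: Hollow → Denton → Ivy → Knoll → Hadley → Hollow (or its reverse).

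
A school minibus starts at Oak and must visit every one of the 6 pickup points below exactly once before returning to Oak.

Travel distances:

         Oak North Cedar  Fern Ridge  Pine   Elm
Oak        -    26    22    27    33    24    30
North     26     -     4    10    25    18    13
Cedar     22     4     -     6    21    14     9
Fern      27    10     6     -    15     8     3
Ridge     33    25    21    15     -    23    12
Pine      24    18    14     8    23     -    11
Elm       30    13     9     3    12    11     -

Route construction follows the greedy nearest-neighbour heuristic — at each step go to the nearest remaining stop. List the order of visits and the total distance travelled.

Total distance 106 via the nearest-neighbour route Oak → Cedar → North → Fern → Elm → Pine → Ridge → Oak.

At Oak the remaining stops are Cedar 22, Pine 24, North 26, Fern 27, Elm 30, Ridge 33; go to Cedar.
At Cedar the remaining stops are North 4, Fern 6, Elm 9, Pine 14, Ridge 21; go to North.
At North the remaining stops are Fern 10, Elm 13, Pine 18, Ridge 25; go to Fern.
At Fern the remaining stops are Elm 3, Pine 8, Ridge 15; go to Elm.
At Elm the remaining stops are Pine 11, Ridge 12; go to Pine.
At Pine the remaining stops are Ridge 23; go to Ridge.
Return Ridge→Oak: 33.
Total = 22 + 4 + 10 + 3 + 11 + 23 + 33 = 106.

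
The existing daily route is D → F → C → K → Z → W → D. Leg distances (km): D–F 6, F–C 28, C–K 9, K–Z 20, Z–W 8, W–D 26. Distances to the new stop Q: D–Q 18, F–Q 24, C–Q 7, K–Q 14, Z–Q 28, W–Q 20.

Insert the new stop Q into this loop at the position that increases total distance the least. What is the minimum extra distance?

Insertion cost between consecutive stops i–j is d(i,Q) + d(Q,j) − d(i,j):
  between D and F: 18 + 24 − 6 = 36
  between F and C: 24 + 7 − 28 = 3
  between C and K: 7 + 14 − 9 = 12
  between K and Z: 14 + 28 − 20 = 22
  between Z and W: 28 + 20 − 8 = 40
  between W and D: 20 + 18 − 26 = 12
Cheapest insertion is between F and C, adding 3.
New total = 97 + 3 = 100.

Adding 3 km by placing Q on the F–C leg.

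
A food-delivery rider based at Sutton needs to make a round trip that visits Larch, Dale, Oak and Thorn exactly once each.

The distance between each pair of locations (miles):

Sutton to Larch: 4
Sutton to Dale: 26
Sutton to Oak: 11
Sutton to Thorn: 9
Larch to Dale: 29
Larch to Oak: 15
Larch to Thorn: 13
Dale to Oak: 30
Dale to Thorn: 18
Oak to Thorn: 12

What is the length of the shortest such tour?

With 4 stops there are 4!/2 = 12 distinct round trips (a route and its reverse cost the same).
Sutton → Larch → Dale → Oak → Thorn → Sutton: 4+29+30+12+9 = 84
Sutton → Larch → Dale → Thorn → Oak → Sutton: 4+29+18+12+11 = 74
Sutton → Larch → Oak → Dale → Thorn → Sutton: 4+15+30+18+9 = 76
Sutton → Larch → Oak → Thorn → Dale → Sutton: 4+15+12+18+26 = 75
Sutton → Larch → Thorn → Dale → Oak → Sutton: 4+13+18+30+11 = 76
Sutton → Larch → Thorn → Oak → Dale → Sutton: 4+13+12+30+26 = 85
Sutton → Dale → Larch → Oak → Thorn → Sutton: 26+29+15+12+9 = 91
Sutton → Dale → Larch → Thorn → Oak → Sutton: 26+29+13+12+11 = 91
Sutton → Dale → Oak → Larch → Thorn → Sutton: 26+30+15+13+9 = 93
Sutton → Dale → Thorn → Larch → Oak → Sutton: 26+18+13+15+11 = 83
Sutton → Oak → Larch → Dale → Thorn → Sutton: 11+15+29+18+9 = 82
Sutton → Oak → Dale → Larch → Thorn → Sutton: 11+30+29+13+9 = 92
The minimum is 74.
One optimal route: Sutton → Larch → Dale → Thorn → Oak → Sutton (or its reverse).

Minimum total distance: 74 miles.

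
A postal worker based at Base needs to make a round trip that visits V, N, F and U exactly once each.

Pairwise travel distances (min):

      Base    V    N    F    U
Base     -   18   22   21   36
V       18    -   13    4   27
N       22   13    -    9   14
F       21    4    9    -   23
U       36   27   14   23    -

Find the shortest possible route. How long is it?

Shortest round trip = 81 min.

With 4 stops there are 4!/2 = 12 distinct round trips (a route and its reverse cost the same).
Base - V - N - F - U - Base: 18+13+9+23+36 = 99
Base - V - N - U - F - Base: 18+13+14+23+21 = 89
Base - V - F - N - U - Base: 18+4+9+14+36 = 81
Base - V - F - U - N - Base: 18+4+23+14+22 = 81
Base - V - U - N - F - Base: 18+27+14+9+21 = 89
Base - V - U - F - N - Base: 18+27+23+9+22 = 99
Base - N - V - F - U - Base: 22+13+4+23+36 = 98
Base - N - V - U - F - Base: 22+13+27+23+21 = 106
Base - N - F - V - U - Base: 22+9+4+27+36 = 98
Base - N - U - V - F - Base: 22+14+27+4+21 = 88
Base - F - V - N - U - Base: 21+4+13+14+36 = 88
Base - F - N - V - U - Base: 21+9+13+27+36 = 106
The minimum is 81.
One optimal route: Base → V → F → N → U → Base (or its reverse).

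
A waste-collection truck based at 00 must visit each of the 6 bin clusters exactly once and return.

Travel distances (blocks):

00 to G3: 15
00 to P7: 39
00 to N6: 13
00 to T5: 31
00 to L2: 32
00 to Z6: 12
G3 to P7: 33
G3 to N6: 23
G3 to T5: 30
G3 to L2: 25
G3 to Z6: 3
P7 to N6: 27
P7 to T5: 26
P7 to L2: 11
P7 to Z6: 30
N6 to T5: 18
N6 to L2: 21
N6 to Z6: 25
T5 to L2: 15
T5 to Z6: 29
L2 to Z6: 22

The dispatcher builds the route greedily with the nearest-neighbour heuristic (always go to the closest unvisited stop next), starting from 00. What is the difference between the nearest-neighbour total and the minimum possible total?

00: Z6=12, N6=13, G3=15, T5=31, L2=32, P7=39 ⇒ Z6
Z6: G3=3, L2=22, N6=25, T5=29, P7=30 ⇒ G3
G3: N6=23, L2=25, T5=30, P7=33 ⇒ N6
N6: T5=18, L2=21, P7=27 ⇒ T5
T5: L2=15, P7=26 ⇒ L2
L2: P7=11 ⇒ P7
NN route 00 → Z6 → G3 → N6 → T5 → L2 → P7 → 00 costs 121.
Optimal: 00 → G3 → Z6 → P7 → L2 → T5 → N6 → 00 costs 105 (by enumerating all 360 distinct tours).
Excess = 121 − 105 = 16.

The nearest-neighbour route is 16 blocks longer than optimal.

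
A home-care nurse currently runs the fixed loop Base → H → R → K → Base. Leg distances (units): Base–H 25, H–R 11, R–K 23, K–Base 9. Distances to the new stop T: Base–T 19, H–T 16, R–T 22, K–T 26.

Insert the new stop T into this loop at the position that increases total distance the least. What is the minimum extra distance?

Insertion cost between consecutive stops i–j is d(i,T) + d(T,j) − d(i,j):
  between Base and H: 19 + 16 − 25 = 10
  between H and R: 16 + 22 − 11 = 27
  between R and K: 22 + 26 − 23 = 25
  between K and Base: 26 + 19 − 9 = 36
Cheapest insertion is between Base and H, adding 10.
New total = 68 + 10 = 78.

+10 — insert T between Base and H.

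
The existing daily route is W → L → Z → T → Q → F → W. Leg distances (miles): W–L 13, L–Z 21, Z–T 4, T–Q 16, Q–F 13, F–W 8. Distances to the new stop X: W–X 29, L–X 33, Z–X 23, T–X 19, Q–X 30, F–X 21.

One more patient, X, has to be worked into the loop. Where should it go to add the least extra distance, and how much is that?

Insertion cost between consecutive stops i–j is d(i,X) + d(X,j) − d(i,j):
  between W and L: 29 + 33 − 13 = 49
  between L and Z: 33 + 23 − 21 = 35
  between Z and T: 23 + 19 − 4 = 38
  between T and Q: 19 + 30 − 16 = 33
  between Q and F: 30 + 21 − 13 = 38
  between F and W: 21 + 29 − 8 = 42
Cheapest insertion is between T and Q, adding 33.
New total = 75 + 33 = 108.

+33 miles — insert X between T and Q.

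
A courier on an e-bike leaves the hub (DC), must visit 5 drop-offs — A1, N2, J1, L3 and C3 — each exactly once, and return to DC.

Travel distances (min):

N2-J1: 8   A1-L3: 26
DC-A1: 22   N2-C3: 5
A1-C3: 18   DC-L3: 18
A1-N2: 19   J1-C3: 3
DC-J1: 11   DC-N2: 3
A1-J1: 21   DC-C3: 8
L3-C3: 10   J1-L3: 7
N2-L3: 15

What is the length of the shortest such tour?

DC-A1-N2-J1-L3-C3-DC: 22+19+8+7+10+8 = 74
DC-A1-N2-J1-C3-L3-DC: 22+19+8+3+10+18 = 80
DC-A1-N2-L3-J1-C3-DC: 22+19+15+7+3+8 = 74
DC-A1-N2-L3-C3-J1-DC: 22+19+15+10+3+11 = 80
DC-A1-N2-C3-J1-L3-DC: 22+19+5+3+7+18 = 74
DC-A1-N2-C3-L3-J1-DC: 22+19+5+10+7+11 = 74
DC-A1-J1-N2-L3-C3-DC: 22+21+8+15+10+8 = 84
DC-A1-J1-N2-C3-L3-DC: 22+21+8+5+10+18 = 84
DC-A1-J1-L3-N2-C3-DC: 22+21+7+15+5+8 = 78
DC-A1-J1-L3-C3-N2-DC: 22+21+7+10+5+3 = 68
DC-A1-J1-C3-N2-L3-DC: 22+21+3+5+15+18 = 84
DC-A1-J1-C3-L3-N2-DC: 22+21+3+10+15+3 = 74
DC-A1-L3-N2-J1-C3-DC: 22+26+15+8+3+8 = 82
DC-A1-L3-N2-C3-J1-DC: 22+26+15+5+3+11 = 82
… (46 more)
DC-A1-L3-J1-C3-N2-DC: 22+26+7+3+5+3 = 66  ← best
The minimum is 66.
One optimal route: DC → A1 → L3 → J1 → C3 → N2 → DC (or its reverse).

66 min — the shortest possible round trip.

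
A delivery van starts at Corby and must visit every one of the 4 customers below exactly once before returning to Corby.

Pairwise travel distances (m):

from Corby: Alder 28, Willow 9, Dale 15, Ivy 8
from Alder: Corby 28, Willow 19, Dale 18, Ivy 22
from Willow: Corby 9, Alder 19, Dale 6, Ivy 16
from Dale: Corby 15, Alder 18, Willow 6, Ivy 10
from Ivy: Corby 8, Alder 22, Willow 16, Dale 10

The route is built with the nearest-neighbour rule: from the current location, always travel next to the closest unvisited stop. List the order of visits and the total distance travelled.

Nearest-neighbour total = 71 m; route Corby → Ivy → Dale → Willow → Alder → Corby.

Corby → [Ivy:8 / Willow:9 / Dale:15 / Alder:28] → Ivy (8)
Ivy → [Dale:10 / Willow:16 / Alder:22] → Dale (10)
Dale → [Willow:6 / Alder:18] → Willow (6)
Willow → [Alder:19] → Alder (19)
Return Alder→Corby: 28.
Total = 8 + 10 + 6 + 19 + 28 = 71.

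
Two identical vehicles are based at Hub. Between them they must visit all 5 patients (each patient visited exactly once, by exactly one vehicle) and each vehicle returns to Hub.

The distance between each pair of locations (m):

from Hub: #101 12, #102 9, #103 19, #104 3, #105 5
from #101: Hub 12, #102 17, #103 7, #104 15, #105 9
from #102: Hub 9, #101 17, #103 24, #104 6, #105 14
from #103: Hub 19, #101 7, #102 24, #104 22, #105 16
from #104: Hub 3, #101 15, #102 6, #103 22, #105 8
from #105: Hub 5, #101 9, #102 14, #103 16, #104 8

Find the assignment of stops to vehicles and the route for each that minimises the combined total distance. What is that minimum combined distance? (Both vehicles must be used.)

There are 2^4 − 1 = 15 ways to divide the 5 stops into two non-empty groups. For each, the best each vehicle can do is its own shortest tour through its group:
  {#101} + {#102, #103, #104, #105}: 24 + 54 = 78
  {#102} + {#101, #103, #104, #105}: 18 + 46 = 64
  {#101, #102} + {#103, #104, #105}: 38 + 46 = 84
  {#103} + {#101, #102, #104, #105}: 38 + 40 = 78
  {#101, #103} + {#102, #104, #105}: 38 + 28 = 66
  {#102, #103} + {#101, #104, #105}: 52 + 32 = 84
  … (15 splits in total)
  {#102, #104} + {#101, #103, #105}: 18 + 40 = 58  ← best
Best: vehicle 1 Hub → #102 → #104 → Hub = 18; vehicle 2 Hub → #101 → #103 → #105 → Hub = 40; combined 58.

Minimum combined distance: 58 m.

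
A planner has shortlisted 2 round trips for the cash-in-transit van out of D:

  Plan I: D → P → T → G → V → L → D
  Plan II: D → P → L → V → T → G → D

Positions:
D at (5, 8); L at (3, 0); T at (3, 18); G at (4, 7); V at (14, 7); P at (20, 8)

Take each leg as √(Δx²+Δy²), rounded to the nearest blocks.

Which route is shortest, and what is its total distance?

Plan I: 15 + 20 + 11 + 10 + 13 + 8 = 77
Plan II: 15 + 19 + 13 + 16 + 11 + 1 = 75

75 blocks — Plan II is the shortest.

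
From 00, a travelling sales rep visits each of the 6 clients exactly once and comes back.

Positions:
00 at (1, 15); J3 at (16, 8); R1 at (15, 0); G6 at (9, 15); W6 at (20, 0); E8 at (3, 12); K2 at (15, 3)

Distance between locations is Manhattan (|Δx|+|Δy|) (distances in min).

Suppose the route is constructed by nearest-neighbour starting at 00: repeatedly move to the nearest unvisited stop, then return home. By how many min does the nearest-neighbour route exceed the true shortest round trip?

00: E8=5, G6=8, J3=22, K2=26, R1=29, W6=34 ⇒ E8
E8: G6=9, J3=17, K2=21, R1=24, W6=29 ⇒ G6
G6: J3=14, K2=18, R1=21, W6=26 ⇒ J3
J3: K2=6, R1=9, W6=12 ⇒ K2
K2: R1=3, W6=8 ⇒ R1
R1: W6=5 ⇒ W6
NN route 00 → E8 → G6 → J3 → K2 → R1 → W6 → 00 costs 76.
Optimal: 00 → G6 → J3 → W6 → R1 → K2 → E8 → 00 costs 68 (by enumerating all 360 distinct tours).
Excess = 76 − 68 = 8.

Excess over optimum: 8 min.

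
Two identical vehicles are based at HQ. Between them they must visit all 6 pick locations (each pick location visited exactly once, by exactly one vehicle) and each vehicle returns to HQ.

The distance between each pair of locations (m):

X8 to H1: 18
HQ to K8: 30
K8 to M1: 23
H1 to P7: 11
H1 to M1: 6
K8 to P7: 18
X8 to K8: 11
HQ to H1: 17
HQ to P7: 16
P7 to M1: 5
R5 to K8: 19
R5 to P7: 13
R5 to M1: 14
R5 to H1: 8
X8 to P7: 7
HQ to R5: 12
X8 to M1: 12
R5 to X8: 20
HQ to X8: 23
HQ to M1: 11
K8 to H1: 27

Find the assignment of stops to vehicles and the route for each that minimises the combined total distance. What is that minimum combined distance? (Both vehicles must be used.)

99 m — the smallest possible combined total.

Try each way of splitting the stops between the two vehicles (each non-empty) and, for each split, find the best tour for each vehicle:
  {R5} + {X8, K8, H1, P7, M1}: 24 + 76 = 100
  {X8} + {R5, K8, H1, P7, M1}: 46 + 77 = 123
  {R5, X8} + {K8, H1, P7, M1}: 55 + 76 = 131
  {K8} + {R5, X8, H1, P7, M1}: 60 + 61 = 121
  {R5, K8} + {X8, H1, P7, M1}: 61 + 58 = 119
  {X8, K8} + {R5, H1, P7, M1}: 64 + 47 = 111
  … (31 splits in total)
  {H1} + {R5, X8, K8, P7, M1}: 34 + 65 = 99  ← best
Best: vehicle 1 HQ → H1 → HQ = 34; vehicle 2 HQ → R5 → K8 → X8 → P7 → M1 → HQ = 65; combined 99.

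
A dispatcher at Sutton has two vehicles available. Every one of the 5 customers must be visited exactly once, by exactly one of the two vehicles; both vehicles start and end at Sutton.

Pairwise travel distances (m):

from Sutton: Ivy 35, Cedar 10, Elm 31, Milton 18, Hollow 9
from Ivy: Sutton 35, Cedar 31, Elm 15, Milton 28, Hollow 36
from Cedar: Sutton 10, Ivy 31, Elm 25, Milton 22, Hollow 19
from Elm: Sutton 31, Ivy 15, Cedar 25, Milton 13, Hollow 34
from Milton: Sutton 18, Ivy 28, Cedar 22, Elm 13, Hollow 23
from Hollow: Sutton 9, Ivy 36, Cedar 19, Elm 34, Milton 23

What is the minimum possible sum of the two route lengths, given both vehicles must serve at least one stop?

105 m — the smallest possible combined total.

Check every non-empty split of the stops between the two vehicles; for each half take its own optimal tour:
  {Ivy} + {Cedar, Elm, Milton, Hollow}: 70 + 80 = 150
  {Cedar} + {Ivy, Elm, Milton, Hollow}: 20 + 91 = 111
  {Ivy, Cedar} + {Elm, Milton, Hollow}: 76 + 74 = 150
  {Elm} + {Ivy, Cedar, Milton, Hollow}: 62 + 101 = 163
  {Ivy, Elm} + {Cedar, Milton, Hollow}: 81 + 64 = 145
  {Cedar, Elm} + {Ivy, Milton, Hollow}: 66 + 91 = 157
  … (15 splits in total)
  {Ivy, Cedar, Elm, Milton} + {Hollow}: 87 + 18 = 105  ← best
Best: vehicle 1 Sutton → Cedar → Ivy → Elm → Milton → Sutton = 87; vehicle 2 Sutton → Hollow → Sutton = 18; combined 105.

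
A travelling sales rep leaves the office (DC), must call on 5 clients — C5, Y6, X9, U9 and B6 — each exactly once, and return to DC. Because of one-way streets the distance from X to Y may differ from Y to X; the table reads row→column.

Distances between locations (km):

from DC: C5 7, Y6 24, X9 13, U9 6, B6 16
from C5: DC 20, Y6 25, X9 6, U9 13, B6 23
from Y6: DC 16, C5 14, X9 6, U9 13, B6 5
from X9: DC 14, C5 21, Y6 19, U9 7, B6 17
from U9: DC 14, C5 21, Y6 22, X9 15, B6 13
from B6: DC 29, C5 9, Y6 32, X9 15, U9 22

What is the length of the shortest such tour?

Minimum total distance: 62 km.

DC-C5-Y6-X9-U9-B6-DC: 7+25+6+7+13+29 = 87
DC-C5-Y6-X9-B6-U9-DC: 7+25+6+17+22+14 = 91
DC-C5-Y6-U9-X9-B6-DC: 7+25+13+15+17+29 = 106
DC-C5-Y6-U9-B6-X9-DC: 7+25+13+13+15+14 = 87
DC-C5-Y6-B6-X9-U9-DC: 7+25+5+15+7+14 = 73
DC-C5-Y6-B6-U9-X9-DC: 7+25+5+22+15+14 = 88
DC-C5-X9-Y6-U9-B6-DC: 7+6+19+13+13+29 = 87
DC-C5-X9-Y6-B6-U9-DC: 7+6+19+5+22+14 = 73
DC-C5-X9-U9-Y6-B6-DC: 7+6+7+22+5+29 = 76
DC-C5-X9-U9-B6-Y6-DC: 7+6+7+13+32+16 = 81
DC-C5-X9-B6-Y6-U9-DC: 7+6+17+32+13+14 = 89
DC-C5-X9-B6-U9-Y6-DC: 7+6+17+22+22+16 = 90
DC-C5-U9-Y6-X9-B6-DC: 7+13+22+6+17+29 = 94
DC-C5-U9-Y6-B6-X9-DC: 7+13+22+5+15+14 = 76
… (106 more)
DC-U9-Y6-B6-C5-X9-DC: 6+22+5+9+6+14 = 62  ← best
The minimum is 62.
One optimal route: DC → U9 → Y6 → B6 → C5 → X9 → DC.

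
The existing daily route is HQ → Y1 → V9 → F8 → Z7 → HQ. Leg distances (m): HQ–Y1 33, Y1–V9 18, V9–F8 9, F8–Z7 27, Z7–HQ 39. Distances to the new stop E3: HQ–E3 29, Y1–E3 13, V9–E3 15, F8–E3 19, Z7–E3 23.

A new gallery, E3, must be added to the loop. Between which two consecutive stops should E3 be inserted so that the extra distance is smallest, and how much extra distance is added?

+9 m — insert E3 between HQ and Y1.

Insertion cost between consecutive stops i–j is d(i,E3) + d(E3,j) − d(i,j):
  between HQ and Y1: 29 + 13 − 33 = 9
  between Y1 and V9: 13 + 15 − 18 = 10
  between V9 and F8: 15 + 19 − 9 = 25
  between F8 and Z7: 19 + 23 − 27 = 15
  between Z7 and HQ: 23 + 29 − 39 = 13
Cheapest insertion is between HQ and Y1, adding 9.
New total = 126 + 9 = 135.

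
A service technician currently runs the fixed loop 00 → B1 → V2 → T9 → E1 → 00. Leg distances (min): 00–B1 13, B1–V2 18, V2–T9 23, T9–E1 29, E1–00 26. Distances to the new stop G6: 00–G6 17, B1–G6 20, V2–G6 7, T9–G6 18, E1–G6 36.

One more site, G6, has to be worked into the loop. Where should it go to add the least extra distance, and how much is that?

Insertion cost between consecutive stops i–j is d(i,G6) + d(G6,j) − d(i,j):
  between 00 and B1: 17 + 20 − 13 = 24
  between B1 and V2: 20 + 7 − 18 = 9
  between V2 and T9: 7 + 18 − 23 = 2
  between T9 and E1: 18 + 36 − 29 = 25
  between E1 and 00: 36 + 17 − 26 = 27
Cheapest insertion is between V2 and T9, adding 2.
New total = 109 + 2 = 111.

Adding 2 min by placing G6 on the V2–T9 leg.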